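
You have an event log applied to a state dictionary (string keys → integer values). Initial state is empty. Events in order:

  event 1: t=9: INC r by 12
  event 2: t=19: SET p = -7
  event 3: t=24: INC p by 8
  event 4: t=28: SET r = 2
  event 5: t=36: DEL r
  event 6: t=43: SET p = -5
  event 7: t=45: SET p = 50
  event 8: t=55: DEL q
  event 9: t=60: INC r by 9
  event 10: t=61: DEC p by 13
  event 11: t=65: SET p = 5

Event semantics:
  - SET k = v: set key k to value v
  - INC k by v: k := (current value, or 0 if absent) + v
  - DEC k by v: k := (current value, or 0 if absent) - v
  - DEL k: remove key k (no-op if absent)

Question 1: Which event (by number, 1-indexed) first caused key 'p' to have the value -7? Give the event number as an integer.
Looking for first event where p becomes -7:
  event 2: p (absent) -> -7  <-- first match

Answer: 2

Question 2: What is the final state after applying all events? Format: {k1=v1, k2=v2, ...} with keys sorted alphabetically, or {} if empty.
  after event 1 (t=9: INC r by 12): {r=12}
  after event 2 (t=19: SET p = -7): {p=-7, r=12}
  after event 3 (t=24: INC p by 8): {p=1, r=12}
  after event 4 (t=28: SET r = 2): {p=1, r=2}
  after event 5 (t=36: DEL r): {p=1}
  after event 6 (t=43: SET p = -5): {p=-5}
  after event 7 (t=45: SET p = 50): {p=50}
  after event 8 (t=55: DEL q): {p=50}
  after event 9 (t=60: INC r by 9): {p=50, r=9}
  after event 10 (t=61: DEC p by 13): {p=37, r=9}
  after event 11 (t=65: SET p = 5): {p=5, r=9}

Answer: {p=5, r=9}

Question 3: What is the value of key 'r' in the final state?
Track key 'r' through all 11 events:
  event 1 (t=9: INC r by 12): r (absent) -> 12
  event 2 (t=19: SET p = -7): r unchanged
  event 3 (t=24: INC p by 8): r unchanged
  event 4 (t=28: SET r = 2): r 12 -> 2
  event 5 (t=36: DEL r): r 2 -> (absent)
  event 6 (t=43: SET p = -5): r unchanged
  event 7 (t=45: SET p = 50): r unchanged
  event 8 (t=55: DEL q): r unchanged
  event 9 (t=60: INC r by 9): r (absent) -> 9
  event 10 (t=61: DEC p by 13): r unchanged
  event 11 (t=65: SET p = 5): r unchanged
Final: r = 9

Answer: 9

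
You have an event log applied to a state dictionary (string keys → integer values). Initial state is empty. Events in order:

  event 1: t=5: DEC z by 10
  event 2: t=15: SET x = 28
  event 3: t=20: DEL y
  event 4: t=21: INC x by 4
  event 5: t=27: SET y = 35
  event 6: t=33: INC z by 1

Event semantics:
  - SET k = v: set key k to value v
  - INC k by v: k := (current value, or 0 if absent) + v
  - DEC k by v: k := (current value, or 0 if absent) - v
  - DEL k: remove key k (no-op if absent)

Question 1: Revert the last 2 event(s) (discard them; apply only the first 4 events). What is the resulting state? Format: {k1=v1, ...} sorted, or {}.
Answer: {x=32, z=-10}

Derivation:
Keep first 4 events (discard last 2):
  after event 1 (t=5: DEC z by 10): {z=-10}
  after event 2 (t=15: SET x = 28): {x=28, z=-10}
  after event 3 (t=20: DEL y): {x=28, z=-10}
  after event 4 (t=21: INC x by 4): {x=32, z=-10}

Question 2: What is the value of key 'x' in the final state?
Answer: 32

Derivation:
Track key 'x' through all 6 events:
  event 1 (t=5: DEC z by 10): x unchanged
  event 2 (t=15: SET x = 28): x (absent) -> 28
  event 3 (t=20: DEL y): x unchanged
  event 4 (t=21: INC x by 4): x 28 -> 32
  event 5 (t=27: SET y = 35): x unchanged
  event 6 (t=33: INC z by 1): x unchanged
Final: x = 32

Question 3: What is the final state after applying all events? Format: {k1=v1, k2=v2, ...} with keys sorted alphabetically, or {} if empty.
Answer: {x=32, y=35, z=-9}

Derivation:
  after event 1 (t=5: DEC z by 10): {z=-10}
  after event 2 (t=15: SET x = 28): {x=28, z=-10}
  after event 3 (t=20: DEL y): {x=28, z=-10}
  after event 4 (t=21: INC x by 4): {x=32, z=-10}
  after event 5 (t=27: SET y = 35): {x=32, y=35, z=-10}
  after event 6 (t=33: INC z by 1): {x=32, y=35, z=-9}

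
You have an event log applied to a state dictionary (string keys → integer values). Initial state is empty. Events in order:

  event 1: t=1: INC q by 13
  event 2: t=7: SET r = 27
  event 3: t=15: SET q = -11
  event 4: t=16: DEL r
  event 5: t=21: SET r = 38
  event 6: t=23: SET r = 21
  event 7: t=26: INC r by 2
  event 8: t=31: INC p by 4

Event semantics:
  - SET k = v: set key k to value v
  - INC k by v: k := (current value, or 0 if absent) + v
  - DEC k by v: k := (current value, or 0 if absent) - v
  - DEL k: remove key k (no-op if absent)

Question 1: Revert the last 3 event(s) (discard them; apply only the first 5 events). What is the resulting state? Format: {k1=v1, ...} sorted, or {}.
Answer: {q=-11, r=38}

Derivation:
Keep first 5 events (discard last 3):
  after event 1 (t=1: INC q by 13): {q=13}
  after event 2 (t=7: SET r = 27): {q=13, r=27}
  after event 3 (t=15: SET q = -11): {q=-11, r=27}
  after event 4 (t=16: DEL r): {q=-11}
  after event 5 (t=21: SET r = 38): {q=-11, r=38}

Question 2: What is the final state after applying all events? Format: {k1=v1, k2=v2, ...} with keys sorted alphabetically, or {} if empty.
  after event 1 (t=1: INC q by 13): {q=13}
  after event 2 (t=7: SET r = 27): {q=13, r=27}
  after event 3 (t=15: SET q = -11): {q=-11, r=27}
  after event 4 (t=16: DEL r): {q=-11}
  after event 5 (t=21: SET r = 38): {q=-11, r=38}
  after event 6 (t=23: SET r = 21): {q=-11, r=21}
  after event 7 (t=26: INC r by 2): {q=-11, r=23}
  after event 8 (t=31: INC p by 4): {p=4, q=-11, r=23}

Answer: {p=4, q=-11, r=23}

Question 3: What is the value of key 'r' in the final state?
Answer: 23

Derivation:
Track key 'r' through all 8 events:
  event 1 (t=1: INC q by 13): r unchanged
  event 2 (t=7: SET r = 27): r (absent) -> 27
  event 3 (t=15: SET q = -11): r unchanged
  event 4 (t=16: DEL r): r 27 -> (absent)
  event 5 (t=21: SET r = 38): r (absent) -> 38
  event 6 (t=23: SET r = 21): r 38 -> 21
  event 7 (t=26: INC r by 2): r 21 -> 23
  event 8 (t=31: INC p by 4): r unchanged
Final: r = 23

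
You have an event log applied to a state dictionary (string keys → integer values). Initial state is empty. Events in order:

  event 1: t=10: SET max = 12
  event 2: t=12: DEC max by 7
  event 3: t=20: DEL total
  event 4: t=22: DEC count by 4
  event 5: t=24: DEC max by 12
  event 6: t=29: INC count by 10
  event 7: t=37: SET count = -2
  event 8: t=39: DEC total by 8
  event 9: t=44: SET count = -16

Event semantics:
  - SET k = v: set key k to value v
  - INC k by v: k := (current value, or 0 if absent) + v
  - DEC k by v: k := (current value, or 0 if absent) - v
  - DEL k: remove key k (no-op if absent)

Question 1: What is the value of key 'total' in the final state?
Track key 'total' through all 9 events:
  event 1 (t=10: SET max = 12): total unchanged
  event 2 (t=12: DEC max by 7): total unchanged
  event 3 (t=20: DEL total): total (absent) -> (absent)
  event 4 (t=22: DEC count by 4): total unchanged
  event 5 (t=24: DEC max by 12): total unchanged
  event 6 (t=29: INC count by 10): total unchanged
  event 7 (t=37: SET count = -2): total unchanged
  event 8 (t=39: DEC total by 8): total (absent) -> -8
  event 9 (t=44: SET count = -16): total unchanged
Final: total = -8

Answer: -8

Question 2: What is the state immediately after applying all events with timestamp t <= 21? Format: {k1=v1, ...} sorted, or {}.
Apply events with t <= 21 (3 events):
  after event 1 (t=10: SET max = 12): {max=12}
  after event 2 (t=12: DEC max by 7): {max=5}
  after event 3 (t=20: DEL total): {max=5}

Answer: {max=5}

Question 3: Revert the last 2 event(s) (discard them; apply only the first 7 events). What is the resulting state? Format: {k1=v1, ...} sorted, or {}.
Answer: {count=-2, max=-7}

Derivation:
Keep first 7 events (discard last 2):
  after event 1 (t=10: SET max = 12): {max=12}
  after event 2 (t=12: DEC max by 7): {max=5}
  after event 3 (t=20: DEL total): {max=5}
  after event 4 (t=22: DEC count by 4): {count=-4, max=5}
  after event 5 (t=24: DEC max by 12): {count=-4, max=-7}
  after event 6 (t=29: INC count by 10): {count=6, max=-7}
  after event 7 (t=37: SET count = -2): {count=-2, max=-7}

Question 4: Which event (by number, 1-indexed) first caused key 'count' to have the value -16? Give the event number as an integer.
Answer: 9

Derivation:
Looking for first event where count becomes -16:
  event 4: count = -4
  event 5: count = -4
  event 6: count = 6
  event 7: count = -2
  event 8: count = -2
  event 9: count -2 -> -16  <-- first match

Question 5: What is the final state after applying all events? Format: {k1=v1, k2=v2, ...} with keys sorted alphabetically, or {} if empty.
  after event 1 (t=10: SET max = 12): {max=12}
  after event 2 (t=12: DEC max by 7): {max=5}
  after event 3 (t=20: DEL total): {max=5}
  after event 4 (t=22: DEC count by 4): {count=-4, max=5}
  after event 5 (t=24: DEC max by 12): {count=-4, max=-7}
  after event 6 (t=29: INC count by 10): {count=6, max=-7}
  after event 7 (t=37: SET count = -2): {count=-2, max=-7}
  after event 8 (t=39: DEC total by 8): {count=-2, max=-7, total=-8}
  after event 9 (t=44: SET count = -16): {count=-16, max=-7, total=-8}

Answer: {count=-16, max=-7, total=-8}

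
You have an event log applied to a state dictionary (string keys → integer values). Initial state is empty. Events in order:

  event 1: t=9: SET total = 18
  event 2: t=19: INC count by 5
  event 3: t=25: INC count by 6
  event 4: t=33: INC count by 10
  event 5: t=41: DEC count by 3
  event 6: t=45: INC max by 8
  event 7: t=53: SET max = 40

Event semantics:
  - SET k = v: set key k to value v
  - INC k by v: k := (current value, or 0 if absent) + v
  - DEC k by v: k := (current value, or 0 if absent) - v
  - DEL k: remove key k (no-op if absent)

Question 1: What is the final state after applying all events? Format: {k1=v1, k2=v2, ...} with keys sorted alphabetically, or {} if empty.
Answer: {count=18, max=40, total=18}

Derivation:
  after event 1 (t=9: SET total = 18): {total=18}
  after event 2 (t=19: INC count by 5): {count=5, total=18}
  after event 3 (t=25: INC count by 6): {count=11, total=18}
  after event 4 (t=33: INC count by 10): {count=21, total=18}
  after event 5 (t=41: DEC count by 3): {count=18, total=18}
  after event 6 (t=45: INC max by 8): {count=18, max=8, total=18}
  after event 7 (t=53: SET max = 40): {count=18, max=40, total=18}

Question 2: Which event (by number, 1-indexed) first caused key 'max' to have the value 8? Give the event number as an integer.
Answer: 6

Derivation:
Looking for first event where max becomes 8:
  event 6: max (absent) -> 8  <-- first match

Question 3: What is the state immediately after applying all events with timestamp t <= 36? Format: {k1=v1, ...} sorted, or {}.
Apply events with t <= 36 (4 events):
  after event 1 (t=9: SET total = 18): {total=18}
  after event 2 (t=19: INC count by 5): {count=5, total=18}
  after event 3 (t=25: INC count by 6): {count=11, total=18}
  after event 4 (t=33: INC count by 10): {count=21, total=18}

Answer: {count=21, total=18}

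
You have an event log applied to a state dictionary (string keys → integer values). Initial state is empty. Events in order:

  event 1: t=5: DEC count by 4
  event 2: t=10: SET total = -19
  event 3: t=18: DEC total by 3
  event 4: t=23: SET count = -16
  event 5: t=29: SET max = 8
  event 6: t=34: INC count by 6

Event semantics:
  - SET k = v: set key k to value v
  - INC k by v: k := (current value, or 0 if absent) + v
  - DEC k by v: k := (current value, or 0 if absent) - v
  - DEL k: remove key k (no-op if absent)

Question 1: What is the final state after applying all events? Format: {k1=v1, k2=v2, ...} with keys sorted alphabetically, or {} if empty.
  after event 1 (t=5: DEC count by 4): {count=-4}
  after event 2 (t=10: SET total = -19): {count=-4, total=-19}
  after event 3 (t=18: DEC total by 3): {count=-4, total=-22}
  after event 4 (t=23: SET count = -16): {count=-16, total=-22}
  after event 5 (t=29: SET max = 8): {count=-16, max=8, total=-22}
  after event 6 (t=34: INC count by 6): {count=-10, max=8, total=-22}

Answer: {count=-10, max=8, total=-22}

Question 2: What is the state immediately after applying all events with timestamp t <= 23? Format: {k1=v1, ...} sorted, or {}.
Answer: {count=-16, total=-22}

Derivation:
Apply events with t <= 23 (4 events):
  after event 1 (t=5: DEC count by 4): {count=-4}
  after event 2 (t=10: SET total = -19): {count=-4, total=-19}
  after event 3 (t=18: DEC total by 3): {count=-4, total=-22}
  after event 4 (t=23: SET count = -16): {count=-16, total=-22}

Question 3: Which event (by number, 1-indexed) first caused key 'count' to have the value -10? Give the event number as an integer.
Answer: 6

Derivation:
Looking for first event where count becomes -10:
  event 1: count = -4
  event 2: count = -4
  event 3: count = -4
  event 4: count = -16
  event 5: count = -16
  event 6: count -16 -> -10  <-- first match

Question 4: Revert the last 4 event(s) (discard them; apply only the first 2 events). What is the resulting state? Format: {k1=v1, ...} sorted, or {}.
Keep first 2 events (discard last 4):
  after event 1 (t=5: DEC count by 4): {count=-4}
  after event 2 (t=10: SET total = -19): {count=-4, total=-19}

Answer: {count=-4, total=-19}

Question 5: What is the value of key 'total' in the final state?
Answer: -22

Derivation:
Track key 'total' through all 6 events:
  event 1 (t=5: DEC count by 4): total unchanged
  event 2 (t=10: SET total = -19): total (absent) -> -19
  event 3 (t=18: DEC total by 3): total -19 -> -22
  event 4 (t=23: SET count = -16): total unchanged
  event 5 (t=29: SET max = 8): total unchanged
  event 6 (t=34: INC count by 6): total unchanged
Final: total = -22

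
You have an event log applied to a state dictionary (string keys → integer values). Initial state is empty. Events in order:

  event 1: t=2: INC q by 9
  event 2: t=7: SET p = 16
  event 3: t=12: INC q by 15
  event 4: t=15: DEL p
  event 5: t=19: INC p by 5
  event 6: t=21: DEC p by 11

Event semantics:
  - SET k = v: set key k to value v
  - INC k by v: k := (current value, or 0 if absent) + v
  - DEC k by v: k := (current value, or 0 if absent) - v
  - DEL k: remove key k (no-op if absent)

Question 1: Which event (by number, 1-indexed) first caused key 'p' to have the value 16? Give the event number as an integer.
Answer: 2

Derivation:
Looking for first event where p becomes 16:
  event 2: p (absent) -> 16  <-- first match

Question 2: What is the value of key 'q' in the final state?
Track key 'q' through all 6 events:
  event 1 (t=2: INC q by 9): q (absent) -> 9
  event 2 (t=7: SET p = 16): q unchanged
  event 3 (t=12: INC q by 15): q 9 -> 24
  event 4 (t=15: DEL p): q unchanged
  event 5 (t=19: INC p by 5): q unchanged
  event 6 (t=21: DEC p by 11): q unchanged
Final: q = 24

Answer: 24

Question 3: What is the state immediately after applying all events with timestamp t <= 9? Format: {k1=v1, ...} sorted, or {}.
Apply events with t <= 9 (2 events):
  after event 1 (t=2: INC q by 9): {q=9}
  after event 2 (t=7: SET p = 16): {p=16, q=9}

Answer: {p=16, q=9}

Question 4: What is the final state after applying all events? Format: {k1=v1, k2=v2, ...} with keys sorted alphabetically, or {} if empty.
Answer: {p=-6, q=24}

Derivation:
  after event 1 (t=2: INC q by 9): {q=9}
  after event 2 (t=7: SET p = 16): {p=16, q=9}
  after event 3 (t=12: INC q by 15): {p=16, q=24}
  after event 4 (t=15: DEL p): {q=24}
  after event 5 (t=19: INC p by 5): {p=5, q=24}
  after event 6 (t=21: DEC p by 11): {p=-6, q=24}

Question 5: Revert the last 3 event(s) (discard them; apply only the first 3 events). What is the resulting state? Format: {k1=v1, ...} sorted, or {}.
Keep first 3 events (discard last 3):
  after event 1 (t=2: INC q by 9): {q=9}
  after event 2 (t=7: SET p = 16): {p=16, q=9}
  after event 3 (t=12: INC q by 15): {p=16, q=24}

Answer: {p=16, q=24}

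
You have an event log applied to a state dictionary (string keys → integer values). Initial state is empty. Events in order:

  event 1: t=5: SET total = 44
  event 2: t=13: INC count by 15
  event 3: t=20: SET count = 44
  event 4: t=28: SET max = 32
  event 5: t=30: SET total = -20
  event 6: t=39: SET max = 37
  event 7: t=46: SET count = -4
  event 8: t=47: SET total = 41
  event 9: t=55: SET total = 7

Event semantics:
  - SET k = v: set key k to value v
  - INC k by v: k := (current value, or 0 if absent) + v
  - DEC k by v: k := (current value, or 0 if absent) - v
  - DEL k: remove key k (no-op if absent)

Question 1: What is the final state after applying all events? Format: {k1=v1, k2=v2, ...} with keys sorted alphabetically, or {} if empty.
Answer: {count=-4, max=37, total=7}

Derivation:
  after event 1 (t=5: SET total = 44): {total=44}
  after event 2 (t=13: INC count by 15): {count=15, total=44}
  after event 3 (t=20: SET count = 44): {count=44, total=44}
  after event 4 (t=28: SET max = 32): {count=44, max=32, total=44}
  after event 5 (t=30: SET total = -20): {count=44, max=32, total=-20}
  after event 6 (t=39: SET max = 37): {count=44, max=37, total=-20}
  after event 7 (t=46: SET count = -4): {count=-4, max=37, total=-20}
  after event 8 (t=47: SET total = 41): {count=-4, max=37, total=41}
  after event 9 (t=55: SET total = 7): {count=-4, max=37, total=7}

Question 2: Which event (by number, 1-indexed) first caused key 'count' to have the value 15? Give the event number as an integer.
Looking for first event where count becomes 15:
  event 2: count (absent) -> 15  <-- first match

Answer: 2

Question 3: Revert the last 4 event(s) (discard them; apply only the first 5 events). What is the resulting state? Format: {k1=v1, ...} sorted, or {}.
Keep first 5 events (discard last 4):
  after event 1 (t=5: SET total = 44): {total=44}
  after event 2 (t=13: INC count by 15): {count=15, total=44}
  after event 3 (t=20: SET count = 44): {count=44, total=44}
  after event 4 (t=28: SET max = 32): {count=44, max=32, total=44}
  after event 5 (t=30: SET total = -20): {count=44, max=32, total=-20}

Answer: {count=44, max=32, total=-20}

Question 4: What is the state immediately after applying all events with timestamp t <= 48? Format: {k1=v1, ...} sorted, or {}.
Answer: {count=-4, max=37, total=41}

Derivation:
Apply events with t <= 48 (8 events):
  after event 1 (t=5: SET total = 44): {total=44}
  after event 2 (t=13: INC count by 15): {count=15, total=44}
  after event 3 (t=20: SET count = 44): {count=44, total=44}
  after event 4 (t=28: SET max = 32): {count=44, max=32, total=44}
  after event 5 (t=30: SET total = -20): {count=44, max=32, total=-20}
  after event 6 (t=39: SET max = 37): {count=44, max=37, total=-20}
  after event 7 (t=46: SET count = -4): {count=-4, max=37, total=-20}
  after event 8 (t=47: SET total = 41): {count=-4, max=37, total=41}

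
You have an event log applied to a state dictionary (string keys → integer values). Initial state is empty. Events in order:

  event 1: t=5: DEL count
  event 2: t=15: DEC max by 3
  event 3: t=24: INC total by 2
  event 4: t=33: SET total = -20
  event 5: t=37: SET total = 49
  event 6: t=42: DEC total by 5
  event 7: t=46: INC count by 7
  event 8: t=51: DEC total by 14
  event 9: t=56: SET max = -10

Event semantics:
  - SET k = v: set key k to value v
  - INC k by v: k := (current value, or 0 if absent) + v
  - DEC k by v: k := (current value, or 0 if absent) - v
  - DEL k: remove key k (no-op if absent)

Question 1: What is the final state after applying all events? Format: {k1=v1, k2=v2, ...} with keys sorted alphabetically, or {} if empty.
Answer: {count=7, max=-10, total=30}

Derivation:
  after event 1 (t=5: DEL count): {}
  after event 2 (t=15: DEC max by 3): {max=-3}
  after event 3 (t=24: INC total by 2): {max=-3, total=2}
  after event 4 (t=33: SET total = -20): {max=-3, total=-20}
  after event 5 (t=37: SET total = 49): {max=-3, total=49}
  after event 6 (t=42: DEC total by 5): {max=-3, total=44}
  after event 7 (t=46: INC count by 7): {count=7, max=-3, total=44}
  after event 8 (t=51: DEC total by 14): {count=7, max=-3, total=30}
  after event 9 (t=56: SET max = -10): {count=7, max=-10, total=30}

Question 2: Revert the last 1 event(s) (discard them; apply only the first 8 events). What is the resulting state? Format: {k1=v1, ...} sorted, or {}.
Keep first 8 events (discard last 1):
  after event 1 (t=5: DEL count): {}
  after event 2 (t=15: DEC max by 3): {max=-3}
  after event 3 (t=24: INC total by 2): {max=-3, total=2}
  after event 4 (t=33: SET total = -20): {max=-3, total=-20}
  after event 5 (t=37: SET total = 49): {max=-3, total=49}
  after event 6 (t=42: DEC total by 5): {max=-3, total=44}
  after event 7 (t=46: INC count by 7): {count=7, max=-3, total=44}
  after event 8 (t=51: DEC total by 14): {count=7, max=-3, total=30}

Answer: {count=7, max=-3, total=30}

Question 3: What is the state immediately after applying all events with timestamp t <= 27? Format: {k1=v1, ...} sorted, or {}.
Answer: {max=-3, total=2}

Derivation:
Apply events with t <= 27 (3 events):
  after event 1 (t=5: DEL count): {}
  after event 2 (t=15: DEC max by 3): {max=-3}
  after event 3 (t=24: INC total by 2): {max=-3, total=2}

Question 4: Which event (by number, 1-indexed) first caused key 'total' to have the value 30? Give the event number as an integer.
Answer: 8

Derivation:
Looking for first event where total becomes 30:
  event 3: total = 2
  event 4: total = -20
  event 5: total = 49
  event 6: total = 44
  event 7: total = 44
  event 8: total 44 -> 30  <-- first match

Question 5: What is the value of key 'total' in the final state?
Answer: 30

Derivation:
Track key 'total' through all 9 events:
  event 1 (t=5: DEL count): total unchanged
  event 2 (t=15: DEC max by 3): total unchanged
  event 3 (t=24: INC total by 2): total (absent) -> 2
  event 4 (t=33: SET total = -20): total 2 -> -20
  event 5 (t=37: SET total = 49): total -20 -> 49
  event 6 (t=42: DEC total by 5): total 49 -> 44
  event 7 (t=46: INC count by 7): total unchanged
  event 8 (t=51: DEC total by 14): total 44 -> 30
  event 9 (t=56: SET max = -10): total unchanged
Final: total = 30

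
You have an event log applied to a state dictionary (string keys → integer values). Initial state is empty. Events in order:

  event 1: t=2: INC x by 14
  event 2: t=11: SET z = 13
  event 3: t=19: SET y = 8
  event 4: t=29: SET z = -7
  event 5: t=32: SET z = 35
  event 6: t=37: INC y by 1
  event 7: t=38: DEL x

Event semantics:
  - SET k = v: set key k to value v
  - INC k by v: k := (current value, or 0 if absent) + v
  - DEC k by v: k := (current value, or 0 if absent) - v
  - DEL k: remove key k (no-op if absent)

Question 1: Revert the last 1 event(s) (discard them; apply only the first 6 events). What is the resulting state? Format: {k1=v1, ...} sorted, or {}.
Answer: {x=14, y=9, z=35}

Derivation:
Keep first 6 events (discard last 1):
  after event 1 (t=2: INC x by 14): {x=14}
  after event 2 (t=11: SET z = 13): {x=14, z=13}
  after event 3 (t=19: SET y = 8): {x=14, y=8, z=13}
  after event 4 (t=29: SET z = -7): {x=14, y=8, z=-7}
  after event 5 (t=32: SET z = 35): {x=14, y=8, z=35}
  after event 6 (t=37: INC y by 1): {x=14, y=9, z=35}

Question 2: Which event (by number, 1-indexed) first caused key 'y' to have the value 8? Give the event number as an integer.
Answer: 3

Derivation:
Looking for first event where y becomes 8:
  event 3: y (absent) -> 8  <-- first match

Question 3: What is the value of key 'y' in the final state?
Answer: 9

Derivation:
Track key 'y' through all 7 events:
  event 1 (t=2: INC x by 14): y unchanged
  event 2 (t=11: SET z = 13): y unchanged
  event 3 (t=19: SET y = 8): y (absent) -> 8
  event 4 (t=29: SET z = -7): y unchanged
  event 5 (t=32: SET z = 35): y unchanged
  event 6 (t=37: INC y by 1): y 8 -> 9
  event 7 (t=38: DEL x): y unchanged
Final: y = 9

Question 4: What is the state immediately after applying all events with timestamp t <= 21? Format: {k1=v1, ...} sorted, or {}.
Answer: {x=14, y=8, z=13}

Derivation:
Apply events with t <= 21 (3 events):
  after event 1 (t=2: INC x by 14): {x=14}
  after event 2 (t=11: SET z = 13): {x=14, z=13}
  after event 3 (t=19: SET y = 8): {x=14, y=8, z=13}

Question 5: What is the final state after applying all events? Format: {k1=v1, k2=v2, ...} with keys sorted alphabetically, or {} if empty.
Answer: {y=9, z=35}

Derivation:
  after event 1 (t=2: INC x by 14): {x=14}
  after event 2 (t=11: SET z = 13): {x=14, z=13}
  after event 3 (t=19: SET y = 8): {x=14, y=8, z=13}
  after event 4 (t=29: SET z = -7): {x=14, y=8, z=-7}
  after event 5 (t=32: SET z = 35): {x=14, y=8, z=35}
  after event 6 (t=37: INC y by 1): {x=14, y=9, z=35}
  after event 7 (t=38: DEL x): {y=9, z=35}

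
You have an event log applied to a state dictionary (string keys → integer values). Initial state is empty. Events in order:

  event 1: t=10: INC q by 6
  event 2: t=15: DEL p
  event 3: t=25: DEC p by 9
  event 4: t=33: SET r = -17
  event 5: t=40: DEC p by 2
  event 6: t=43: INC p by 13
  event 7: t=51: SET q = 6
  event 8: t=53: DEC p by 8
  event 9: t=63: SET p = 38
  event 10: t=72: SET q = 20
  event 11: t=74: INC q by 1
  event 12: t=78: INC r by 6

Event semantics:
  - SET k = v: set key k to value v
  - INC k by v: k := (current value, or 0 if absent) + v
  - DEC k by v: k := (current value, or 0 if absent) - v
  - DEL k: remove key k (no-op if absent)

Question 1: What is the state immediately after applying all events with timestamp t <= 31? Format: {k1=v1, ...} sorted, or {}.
Apply events with t <= 31 (3 events):
  after event 1 (t=10: INC q by 6): {q=6}
  after event 2 (t=15: DEL p): {q=6}
  after event 3 (t=25: DEC p by 9): {p=-9, q=6}

Answer: {p=-9, q=6}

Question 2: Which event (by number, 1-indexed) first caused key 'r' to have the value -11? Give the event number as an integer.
Answer: 12

Derivation:
Looking for first event where r becomes -11:
  event 4: r = -17
  event 5: r = -17
  event 6: r = -17
  event 7: r = -17
  event 8: r = -17
  event 9: r = -17
  event 10: r = -17
  event 11: r = -17
  event 12: r -17 -> -11  <-- first match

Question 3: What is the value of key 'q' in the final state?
Answer: 21

Derivation:
Track key 'q' through all 12 events:
  event 1 (t=10: INC q by 6): q (absent) -> 6
  event 2 (t=15: DEL p): q unchanged
  event 3 (t=25: DEC p by 9): q unchanged
  event 4 (t=33: SET r = -17): q unchanged
  event 5 (t=40: DEC p by 2): q unchanged
  event 6 (t=43: INC p by 13): q unchanged
  event 7 (t=51: SET q = 6): q 6 -> 6
  event 8 (t=53: DEC p by 8): q unchanged
  event 9 (t=63: SET p = 38): q unchanged
  event 10 (t=72: SET q = 20): q 6 -> 20
  event 11 (t=74: INC q by 1): q 20 -> 21
  event 12 (t=78: INC r by 6): q unchanged
Final: q = 21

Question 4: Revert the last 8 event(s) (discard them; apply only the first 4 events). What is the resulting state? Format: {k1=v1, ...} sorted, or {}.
Keep first 4 events (discard last 8):
  after event 1 (t=10: INC q by 6): {q=6}
  after event 2 (t=15: DEL p): {q=6}
  after event 3 (t=25: DEC p by 9): {p=-9, q=6}
  after event 4 (t=33: SET r = -17): {p=-9, q=6, r=-17}

Answer: {p=-9, q=6, r=-17}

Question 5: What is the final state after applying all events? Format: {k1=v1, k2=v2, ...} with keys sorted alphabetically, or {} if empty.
Answer: {p=38, q=21, r=-11}

Derivation:
  after event 1 (t=10: INC q by 6): {q=6}
  after event 2 (t=15: DEL p): {q=6}
  after event 3 (t=25: DEC p by 9): {p=-9, q=6}
  after event 4 (t=33: SET r = -17): {p=-9, q=6, r=-17}
  after event 5 (t=40: DEC p by 2): {p=-11, q=6, r=-17}
  after event 6 (t=43: INC p by 13): {p=2, q=6, r=-17}
  after event 7 (t=51: SET q = 6): {p=2, q=6, r=-17}
  after event 8 (t=53: DEC p by 8): {p=-6, q=6, r=-17}
  after event 9 (t=63: SET p = 38): {p=38, q=6, r=-17}
  after event 10 (t=72: SET q = 20): {p=38, q=20, r=-17}
  after event 11 (t=74: INC q by 1): {p=38, q=21, r=-17}
  after event 12 (t=78: INC r by 6): {p=38, q=21, r=-11}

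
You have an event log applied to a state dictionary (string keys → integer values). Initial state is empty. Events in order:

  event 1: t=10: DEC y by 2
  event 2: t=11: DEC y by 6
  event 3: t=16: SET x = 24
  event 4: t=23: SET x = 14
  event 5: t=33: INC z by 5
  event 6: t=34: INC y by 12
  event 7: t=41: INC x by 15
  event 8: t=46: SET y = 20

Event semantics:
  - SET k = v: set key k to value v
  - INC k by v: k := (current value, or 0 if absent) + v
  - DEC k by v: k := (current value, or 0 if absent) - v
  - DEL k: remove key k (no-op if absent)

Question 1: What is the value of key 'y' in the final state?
Track key 'y' through all 8 events:
  event 1 (t=10: DEC y by 2): y (absent) -> -2
  event 2 (t=11: DEC y by 6): y -2 -> -8
  event 3 (t=16: SET x = 24): y unchanged
  event 4 (t=23: SET x = 14): y unchanged
  event 5 (t=33: INC z by 5): y unchanged
  event 6 (t=34: INC y by 12): y -8 -> 4
  event 7 (t=41: INC x by 15): y unchanged
  event 8 (t=46: SET y = 20): y 4 -> 20
Final: y = 20

Answer: 20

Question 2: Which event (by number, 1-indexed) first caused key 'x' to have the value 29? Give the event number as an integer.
Answer: 7

Derivation:
Looking for first event where x becomes 29:
  event 3: x = 24
  event 4: x = 14
  event 5: x = 14
  event 6: x = 14
  event 7: x 14 -> 29  <-- first match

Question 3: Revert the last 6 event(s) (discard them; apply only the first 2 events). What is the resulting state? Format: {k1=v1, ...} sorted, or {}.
Answer: {y=-8}

Derivation:
Keep first 2 events (discard last 6):
  after event 1 (t=10: DEC y by 2): {y=-2}
  after event 2 (t=11: DEC y by 6): {y=-8}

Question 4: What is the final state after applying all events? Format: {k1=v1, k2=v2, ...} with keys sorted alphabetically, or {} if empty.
  after event 1 (t=10: DEC y by 2): {y=-2}
  after event 2 (t=11: DEC y by 6): {y=-8}
  after event 3 (t=16: SET x = 24): {x=24, y=-8}
  after event 4 (t=23: SET x = 14): {x=14, y=-8}
  after event 5 (t=33: INC z by 5): {x=14, y=-8, z=5}
  after event 6 (t=34: INC y by 12): {x=14, y=4, z=5}
  after event 7 (t=41: INC x by 15): {x=29, y=4, z=5}
  after event 8 (t=46: SET y = 20): {x=29, y=20, z=5}

Answer: {x=29, y=20, z=5}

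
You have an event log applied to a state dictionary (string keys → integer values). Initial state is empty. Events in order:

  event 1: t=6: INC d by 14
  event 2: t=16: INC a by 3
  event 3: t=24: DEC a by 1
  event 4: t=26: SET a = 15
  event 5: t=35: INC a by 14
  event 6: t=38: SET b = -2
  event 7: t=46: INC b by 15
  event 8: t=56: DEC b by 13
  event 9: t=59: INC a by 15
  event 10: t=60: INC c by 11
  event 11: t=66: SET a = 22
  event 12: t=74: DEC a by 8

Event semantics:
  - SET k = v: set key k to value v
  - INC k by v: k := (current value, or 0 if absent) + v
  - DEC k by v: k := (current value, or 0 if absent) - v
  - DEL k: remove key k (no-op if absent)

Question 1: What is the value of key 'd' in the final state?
Answer: 14

Derivation:
Track key 'd' through all 12 events:
  event 1 (t=6: INC d by 14): d (absent) -> 14
  event 2 (t=16: INC a by 3): d unchanged
  event 3 (t=24: DEC a by 1): d unchanged
  event 4 (t=26: SET a = 15): d unchanged
  event 5 (t=35: INC a by 14): d unchanged
  event 6 (t=38: SET b = -2): d unchanged
  event 7 (t=46: INC b by 15): d unchanged
  event 8 (t=56: DEC b by 13): d unchanged
  event 9 (t=59: INC a by 15): d unchanged
  event 10 (t=60: INC c by 11): d unchanged
  event 11 (t=66: SET a = 22): d unchanged
  event 12 (t=74: DEC a by 8): d unchanged
Final: d = 14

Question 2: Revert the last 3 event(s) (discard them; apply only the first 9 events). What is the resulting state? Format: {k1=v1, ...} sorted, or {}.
Keep first 9 events (discard last 3):
  after event 1 (t=6: INC d by 14): {d=14}
  after event 2 (t=16: INC a by 3): {a=3, d=14}
  after event 3 (t=24: DEC a by 1): {a=2, d=14}
  after event 4 (t=26: SET a = 15): {a=15, d=14}
  after event 5 (t=35: INC a by 14): {a=29, d=14}
  after event 6 (t=38: SET b = -2): {a=29, b=-2, d=14}
  after event 7 (t=46: INC b by 15): {a=29, b=13, d=14}
  after event 8 (t=56: DEC b by 13): {a=29, b=0, d=14}
  after event 9 (t=59: INC a by 15): {a=44, b=0, d=14}

Answer: {a=44, b=0, d=14}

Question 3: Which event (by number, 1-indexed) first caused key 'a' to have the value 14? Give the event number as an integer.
Answer: 12

Derivation:
Looking for first event where a becomes 14:
  event 2: a = 3
  event 3: a = 2
  event 4: a = 15
  event 5: a = 29
  event 6: a = 29
  event 7: a = 29
  event 8: a = 29
  event 9: a = 44
  event 10: a = 44
  event 11: a = 22
  event 12: a 22 -> 14  <-- first match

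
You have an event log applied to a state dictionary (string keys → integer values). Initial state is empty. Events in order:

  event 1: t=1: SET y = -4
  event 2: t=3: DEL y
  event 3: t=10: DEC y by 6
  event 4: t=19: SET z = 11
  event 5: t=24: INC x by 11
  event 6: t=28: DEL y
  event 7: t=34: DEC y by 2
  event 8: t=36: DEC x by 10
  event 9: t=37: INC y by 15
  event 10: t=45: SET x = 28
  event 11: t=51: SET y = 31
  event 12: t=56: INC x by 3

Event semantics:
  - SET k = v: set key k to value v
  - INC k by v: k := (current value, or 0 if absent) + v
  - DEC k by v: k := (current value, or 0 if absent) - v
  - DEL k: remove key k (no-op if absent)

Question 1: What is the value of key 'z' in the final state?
Answer: 11

Derivation:
Track key 'z' through all 12 events:
  event 1 (t=1: SET y = -4): z unchanged
  event 2 (t=3: DEL y): z unchanged
  event 3 (t=10: DEC y by 6): z unchanged
  event 4 (t=19: SET z = 11): z (absent) -> 11
  event 5 (t=24: INC x by 11): z unchanged
  event 6 (t=28: DEL y): z unchanged
  event 7 (t=34: DEC y by 2): z unchanged
  event 8 (t=36: DEC x by 10): z unchanged
  event 9 (t=37: INC y by 15): z unchanged
  event 10 (t=45: SET x = 28): z unchanged
  event 11 (t=51: SET y = 31): z unchanged
  event 12 (t=56: INC x by 3): z unchanged
Final: z = 11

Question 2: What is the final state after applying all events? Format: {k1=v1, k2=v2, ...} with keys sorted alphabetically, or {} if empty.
Answer: {x=31, y=31, z=11}

Derivation:
  after event 1 (t=1: SET y = -4): {y=-4}
  after event 2 (t=3: DEL y): {}
  after event 3 (t=10: DEC y by 6): {y=-6}
  after event 4 (t=19: SET z = 11): {y=-6, z=11}
  after event 5 (t=24: INC x by 11): {x=11, y=-6, z=11}
  after event 6 (t=28: DEL y): {x=11, z=11}
  after event 7 (t=34: DEC y by 2): {x=11, y=-2, z=11}
  after event 8 (t=36: DEC x by 10): {x=1, y=-2, z=11}
  after event 9 (t=37: INC y by 15): {x=1, y=13, z=11}
  after event 10 (t=45: SET x = 28): {x=28, y=13, z=11}
  after event 11 (t=51: SET y = 31): {x=28, y=31, z=11}
  after event 12 (t=56: INC x by 3): {x=31, y=31, z=11}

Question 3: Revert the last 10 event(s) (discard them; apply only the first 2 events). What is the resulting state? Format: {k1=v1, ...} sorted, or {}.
Answer: {}

Derivation:
Keep first 2 events (discard last 10):
  after event 1 (t=1: SET y = -4): {y=-4}
  after event 2 (t=3: DEL y): {}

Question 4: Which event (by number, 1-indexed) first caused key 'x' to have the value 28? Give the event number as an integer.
Looking for first event where x becomes 28:
  event 5: x = 11
  event 6: x = 11
  event 7: x = 11
  event 8: x = 1
  event 9: x = 1
  event 10: x 1 -> 28  <-- first match

Answer: 10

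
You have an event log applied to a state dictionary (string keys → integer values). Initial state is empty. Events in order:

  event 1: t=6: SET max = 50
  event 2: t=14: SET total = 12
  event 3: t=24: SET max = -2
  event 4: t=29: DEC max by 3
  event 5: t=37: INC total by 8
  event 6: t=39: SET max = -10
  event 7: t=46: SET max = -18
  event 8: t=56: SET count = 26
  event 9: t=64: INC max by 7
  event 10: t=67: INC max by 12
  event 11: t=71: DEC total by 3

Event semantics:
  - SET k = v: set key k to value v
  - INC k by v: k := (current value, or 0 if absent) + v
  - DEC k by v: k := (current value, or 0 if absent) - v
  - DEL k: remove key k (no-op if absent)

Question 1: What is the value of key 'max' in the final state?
Track key 'max' through all 11 events:
  event 1 (t=6: SET max = 50): max (absent) -> 50
  event 2 (t=14: SET total = 12): max unchanged
  event 3 (t=24: SET max = -2): max 50 -> -2
  event 4 (t=29: DEC max by 3): max -2 -> -5
  event 5 (t=37: INC total by 8): max unchanged
  event 6 (t=39: SET max = -10): max -5 -> -10
  event 7 (t=46: SET max = -18): max -10 -> -18
  event 8 (t=56: SET count = 26): max unchanged
  event 9 (t=64: INC max by 7): max -18 -> -11
  event 10 (t=67: INC max by 12): max -11 -> 1
  event 11 (t=71: DEC total by 3): max unchanged
Final: max = 1

Answer: 1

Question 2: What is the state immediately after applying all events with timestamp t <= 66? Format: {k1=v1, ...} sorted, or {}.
Apply events with t <= 66 (9 events):
  after event 1 (t=6: SET max = 50): {max=50}
  after event 2 (t=14: SET total = 12): {max=50, total=12}
  after event 3 (t=24: SET max = -2): {max=-2, total=12}
  after event 4 (t=29: DEC max by 3): {max=-5, total=12}
  after event 5 (t=37: INC total by 8): {max=-5, total=20}
  after event 6 (t=39: SET max = -10): {max=-10, total=20}
  after event 7 (t=46: SET max = -18): {max=-18, total=20}
  after event 8 (t=56: SET count = 26): {count=26, max=-18, total=20}
  after event 9 (t=64: INC max by 7): {count=26, max=-11, total=20}

Answer: {count=26, max=-11, total=20}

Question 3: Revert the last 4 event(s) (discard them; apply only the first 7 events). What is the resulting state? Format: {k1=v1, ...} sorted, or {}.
Keep first 7 events (discard last 4):
  after event 1 (t=6: SET max = 50): {max=50}
  after event 2 (t=14: SET total = 12): {max=50, total=12}
  after event 3 (t=24: SET max = -2): {max=-2, total=12}
  after event 4 (t=29: DEC max by 3): {max=-5, total=12}
  after event 5 (t=37: INC total by 8): {max=-5, total=20}
  after event 6 (t=39: SET max = -10): {max=-10, total=20}
  after event 7 (t=46: SET max = -18): {max=-18, total=20}

Answer: {max=-18, total=20}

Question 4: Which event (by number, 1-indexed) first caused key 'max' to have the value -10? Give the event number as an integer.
Answer: 6

Derivation:
Looking for first event where max becomes -10:
  event 1: max = 50
  event 2: max = 50
  event 3: max = -2
  event 4: max = -5
  event 5: max = -5
  event 6: max -5 -> -10  <-- first match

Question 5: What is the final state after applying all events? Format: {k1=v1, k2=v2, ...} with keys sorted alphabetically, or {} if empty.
  after event 1 (t=6: SET max = 50): {max=50}
  after event 2 (t=14: SET total = 12): {max=50, total=12}
  after event 3 (t=24: SET max = -2): {max=-2, total=12}
  after event 4 (t=29: DEC max by 3): {max=-5, total=12}
  after event 5 (t=37: INC total by 8): {max=-5, total=20}
  after event 6 (t=39: SET max = -10): {max=-10, total=20}
  after event 7 (t=46: SET max = -18): {max=-18, total=20}
  after event 8 (t=56: SET count = 26): {count=26, max=-18, total=20}
  after event 9 (t=64: INC max by 7): {count=26, max=-11, total=20}
  after event 10 (t=67: INC max by 12): {count=26, max=1, total=20}
  after event 11 (t=71: DEC total by 3): {count=26, max=1, total=17}

Answer: {count=26, max=1, total=17}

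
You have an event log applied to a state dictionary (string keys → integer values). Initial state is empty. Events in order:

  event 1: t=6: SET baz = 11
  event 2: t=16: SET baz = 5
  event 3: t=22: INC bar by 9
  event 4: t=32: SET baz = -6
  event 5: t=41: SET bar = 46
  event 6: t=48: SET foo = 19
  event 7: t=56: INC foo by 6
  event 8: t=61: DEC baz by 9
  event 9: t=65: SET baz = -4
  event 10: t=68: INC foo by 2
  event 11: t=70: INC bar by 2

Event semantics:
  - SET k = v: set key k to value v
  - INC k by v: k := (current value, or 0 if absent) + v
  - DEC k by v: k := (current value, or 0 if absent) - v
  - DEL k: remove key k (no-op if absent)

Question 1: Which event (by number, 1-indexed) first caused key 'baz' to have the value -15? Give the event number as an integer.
Answer: 8

Derivation:
Looking for first event where baz becomes -15:
  event 1: baz = 11
  event 2: baz = 5
  event 3: baz = 5
  event 4: baz = -6
  event 5: baz = -6
  event 6: baz = -6
  event 7: baz = -6
  event 8: baz -6 -> -15  <-- first match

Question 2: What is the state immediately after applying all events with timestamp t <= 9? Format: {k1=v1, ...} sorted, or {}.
Apply events with t <= 9 (1 events):
  after event 1 (t=6: SET baz = 11): {baz=11}

Answer: {baz=11}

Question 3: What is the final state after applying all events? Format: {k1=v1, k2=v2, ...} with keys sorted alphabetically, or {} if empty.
  after event 1 (t=6: SET baz = 11): {baz=11}
  after event 2 (t=16: SET baz = 5): {baz=5}
  after event 3 (t=22: INC bar by 9): {bar=9, baz=5}
  after event 4 (t=32: SET baz = -6): {bar=9, baz=-6}
  after event 5 (t=41: SET bar = 46): {bar=46, baz=-6}
  after event 6 (t=48: SET foo = 19): {bar=46, baz=-6, foo=19}
  after event 7 (t=56: INC foo by 6): {bar=46, baz=-6, foo=25}
  after event 8 (t=61: DEC baz by 9): {bar=46, baz=-15, foo=25}
  after event 9 (t=65: SET baz = -4): {bar=46, baz=-4, foo=25}
  after event 10 (t=68: INC foo by 2): {bar=46, baz=-4, foo=27}
  after event 11 (t=70: INC bar by 2): {bar=48, baz=-4, foo=27}

Answer: {bar=48, baz=-4, foo=27}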